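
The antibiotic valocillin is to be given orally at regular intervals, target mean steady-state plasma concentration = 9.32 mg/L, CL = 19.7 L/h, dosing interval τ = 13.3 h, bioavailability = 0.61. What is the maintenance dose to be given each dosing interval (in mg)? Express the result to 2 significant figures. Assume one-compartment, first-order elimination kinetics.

4000 mg

At steady state, F × (Dose/τ) = Css × CL.
Dose = Css × CL × τ / F = 9.32 × 19.70 × 13.3 / 0.61 = 4003 mg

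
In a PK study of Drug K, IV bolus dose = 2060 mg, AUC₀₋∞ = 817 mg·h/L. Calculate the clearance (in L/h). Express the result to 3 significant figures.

CL = Dose / AUC = 2060 / 817 = 2.521 L/h

2.52 L/h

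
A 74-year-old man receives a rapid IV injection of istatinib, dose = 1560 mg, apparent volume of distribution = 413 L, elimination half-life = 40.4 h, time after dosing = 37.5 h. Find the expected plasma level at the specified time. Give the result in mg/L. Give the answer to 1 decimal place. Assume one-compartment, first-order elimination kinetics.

C₀ = Dose / Vd = 1560 / 413 = 3.777 mg/L
k = ln2 / t½ = 0.693147 / 40.4 = 0.01716 h⁻¹
C = C₀ · e^(−k·t) = 3.777 × e^(−0.01716 × 37.5)
  = 3.777 × 0.5255 = 1.985 mg/L

2.0 mg/L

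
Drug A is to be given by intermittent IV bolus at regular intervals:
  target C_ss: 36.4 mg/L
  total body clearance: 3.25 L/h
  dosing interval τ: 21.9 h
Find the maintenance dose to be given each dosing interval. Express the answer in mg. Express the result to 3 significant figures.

2590 mg

At steady state, Dose/τ = Css × CL.
Dose = Css × CL × τ = 36.4 × 3.250 × 21.9 = 2591 mg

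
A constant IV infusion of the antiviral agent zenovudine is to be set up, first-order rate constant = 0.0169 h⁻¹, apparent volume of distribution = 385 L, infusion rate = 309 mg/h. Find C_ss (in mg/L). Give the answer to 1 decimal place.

47.5 mg/L

CL = k × Vd = 0.01690 × 385 = 6.507 L/h
At steady state Css = R₀ / CL = 309 / 6.507 = 47.49 mg/L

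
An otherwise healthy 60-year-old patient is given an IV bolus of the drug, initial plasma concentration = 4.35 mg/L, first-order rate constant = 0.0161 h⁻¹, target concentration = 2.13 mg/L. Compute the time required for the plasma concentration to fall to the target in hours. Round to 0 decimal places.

t = ln(C₀ / C) / k = ln(4.350 / 2.13) / 0.01610
  = ln(2.042) / 0.01610 = 0.7139 / 0.01610 = 44.34 h

44 h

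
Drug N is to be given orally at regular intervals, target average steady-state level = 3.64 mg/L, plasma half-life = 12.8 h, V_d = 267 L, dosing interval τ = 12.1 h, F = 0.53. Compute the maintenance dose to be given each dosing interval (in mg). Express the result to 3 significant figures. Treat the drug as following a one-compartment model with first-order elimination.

1200 mg

k = ln2 / t½ = 0.693147 / 12.8 = 0.05415 h⁻¹
CL = k × Vd = 0.05415 × 267 = 14.46 L/h
At steady state, F × (Dose/τ) = Css × CL.
Dose = Css × CL × τ / F = 3.64 × 14.46 × 12.1 / 0.53 = 1202 mg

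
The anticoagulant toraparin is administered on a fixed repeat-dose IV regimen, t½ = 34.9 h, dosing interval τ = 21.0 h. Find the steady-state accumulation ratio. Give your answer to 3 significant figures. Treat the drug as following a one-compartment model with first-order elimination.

k = ln2 / t½ = 0.693147 / 34.9 = 0.01986 h⁻¹
e^(−kτ) = e^(−0.01986 × 21.0) = 0.6590
Accumulation ratio R = 1 / (1 − e^(−kτ)) = 1 / (1 − 0.6590) = 2.933

2.93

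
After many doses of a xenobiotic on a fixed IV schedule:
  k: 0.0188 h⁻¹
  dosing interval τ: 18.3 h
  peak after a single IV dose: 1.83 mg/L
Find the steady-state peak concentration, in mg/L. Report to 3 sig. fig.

6.29 mg/L

e^(−kτ) = e^(−0.01880 × 18.3) = 0.7089
Accumulation ratio R = 1 / (1 − e^(−kτ)) = 1 / (1 − 0.7089) = 3.435
Steady-state peak = C₀ × R = 1.83 × 3.435 = 6.286 mg/L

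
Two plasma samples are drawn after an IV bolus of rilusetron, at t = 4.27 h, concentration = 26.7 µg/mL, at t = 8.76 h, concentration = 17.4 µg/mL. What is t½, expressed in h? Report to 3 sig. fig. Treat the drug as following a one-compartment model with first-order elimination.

k = ln(C₁/C₂) / (t₂ − t₁) = ln(26.7/17.4) / (8.76 − 4.27)
  = 0.4282 / 4.490 = 0.09537 h⁻¹
t½ = ln2 / k = 0.693147 / 0.09537 = 7.268 h

7.27 h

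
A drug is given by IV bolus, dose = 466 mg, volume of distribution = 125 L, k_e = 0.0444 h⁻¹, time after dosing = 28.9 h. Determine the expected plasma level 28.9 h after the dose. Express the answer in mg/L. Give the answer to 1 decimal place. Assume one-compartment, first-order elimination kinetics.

C₀ = Dose / Vd = 466.0 / 125 = 3.728 mg/L
C = C₀ · e^(−k·t) = 3.728 × e^(−0.04440 × 28.9)
  = 3.728 × 0.2772 = 1.033 mg/L

1.0 mg/L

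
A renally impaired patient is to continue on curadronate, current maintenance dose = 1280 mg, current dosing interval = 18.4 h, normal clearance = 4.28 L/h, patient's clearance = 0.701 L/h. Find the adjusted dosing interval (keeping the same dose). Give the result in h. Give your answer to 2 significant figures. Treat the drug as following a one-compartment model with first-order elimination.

110 h

To keep the same average steady-state level, dosing rate must scale with clearance.
CL ratio = 0.701 / 4.28 = 0.1638
New interval (same dose) = 18.4 / 0.1638 = 112.3 h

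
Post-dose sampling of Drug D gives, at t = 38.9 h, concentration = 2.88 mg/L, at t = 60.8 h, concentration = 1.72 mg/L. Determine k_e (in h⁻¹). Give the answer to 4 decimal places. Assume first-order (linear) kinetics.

0.0235 h⁻¹

k = ln(C₁/C₂) / (t₂ − t₁) = ln(2.88/1.72) / (60.8 − 38.9)
  = 0.5155 / 21.90 = 0.02354 h⁻¹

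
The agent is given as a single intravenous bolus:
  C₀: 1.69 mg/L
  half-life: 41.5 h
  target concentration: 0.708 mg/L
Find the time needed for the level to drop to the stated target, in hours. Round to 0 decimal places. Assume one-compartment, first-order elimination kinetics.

k = ln2 / t½ = 0.693147 / 41.5 = 0.01670 h⁻¹
t = ln(C₀ / C) / k = ln(1.690 / 0.708) / 0.01670
  = ln(2.387) / 0.01670 = 0.8700 / 0.01670 = 52.10 h

52 h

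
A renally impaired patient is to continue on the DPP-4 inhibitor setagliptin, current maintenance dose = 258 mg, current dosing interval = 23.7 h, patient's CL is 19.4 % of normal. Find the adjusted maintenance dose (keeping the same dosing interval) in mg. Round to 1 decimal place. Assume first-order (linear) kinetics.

50.1 mg

To keep the same average steady-state level, dosing rate must scale with clearance.
CL ratio = 19.4 / 100 = 0.1940
New dose (same interval) = 258 × 0.1940 = 50.05 mg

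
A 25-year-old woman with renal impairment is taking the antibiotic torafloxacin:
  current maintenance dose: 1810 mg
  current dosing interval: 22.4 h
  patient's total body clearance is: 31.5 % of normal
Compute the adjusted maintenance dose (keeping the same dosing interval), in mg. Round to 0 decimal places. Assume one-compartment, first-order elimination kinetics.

To keep the same average steady-state level, dosing rate must scale with clearance.
CL ratio = 31.5 / 100 = 0.3150
New dose (same interval) = 1810 × 0.3150 = 570.2 mg

570 mg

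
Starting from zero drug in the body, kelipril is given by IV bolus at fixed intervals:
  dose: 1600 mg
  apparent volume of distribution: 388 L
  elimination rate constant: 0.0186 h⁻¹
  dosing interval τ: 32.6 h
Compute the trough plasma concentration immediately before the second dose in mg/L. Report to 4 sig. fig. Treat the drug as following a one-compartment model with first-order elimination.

C₀ per dose = Dose / Vd = 1600 / 388 = 4.124 mg/L
Fraction remaining after one interval: r = e^(−kτ) = e^(−0.01860 × 32.6) = 0.5453
Before dose 2, 1 dose has been given (aged 1τ).
C_trough = C₀ × r = 4.124 × 0.5453 = 2.249 mg/L

2.249 mg/L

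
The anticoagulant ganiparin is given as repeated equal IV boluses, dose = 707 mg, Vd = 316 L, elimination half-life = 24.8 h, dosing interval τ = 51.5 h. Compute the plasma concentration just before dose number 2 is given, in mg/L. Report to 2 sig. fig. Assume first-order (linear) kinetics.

C₀ per dose = Dose / Vd = 707 / 316 = 2.237 mg/L
k = ln2 / t½ = 0.693147 / 24.8 = 0.02795 h⁻¹
Fraction remaining after one interval: r = e^(−kτ) = e^(−0.02795 × 51.5) = 0.2371
Before dose 2, 1 dose has been given (aged 1τ).
C_trough = C₀ × r = 2.237 × 0.2371 = 0.5304 mg/L

0.53 mg/L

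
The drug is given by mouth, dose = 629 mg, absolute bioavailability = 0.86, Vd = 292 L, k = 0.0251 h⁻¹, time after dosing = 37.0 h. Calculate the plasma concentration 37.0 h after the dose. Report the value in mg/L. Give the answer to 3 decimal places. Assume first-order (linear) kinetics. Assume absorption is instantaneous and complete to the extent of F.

Amount reaching circulation = F × Dose = 0.86 × 629.0 = 540.9 mg
C₀ = F·Dose / Vd = 540.9 / 292 = 1.852 mg/L
C = C₀ · e^(−k·t) = 1.852 × e^(−0.02510 × 37.0)
  = 1.852 × 0.3951 = 0.7317 mg/L

0.732 mg/L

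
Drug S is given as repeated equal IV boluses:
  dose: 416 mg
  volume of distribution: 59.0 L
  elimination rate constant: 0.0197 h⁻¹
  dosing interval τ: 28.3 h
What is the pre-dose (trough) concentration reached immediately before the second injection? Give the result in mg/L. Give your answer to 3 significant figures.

4.04 mg/L

C₀ per dose = Dose / Vd = 416 / 59.0 = 7.051 mg/L
Fraction remaining after one interval: r = e^(−kτ) = e^(−0.01970 × 28.3) = 0.5726
Before dose 2, 1 dose has been given (aged 1τ).
C_trough = C₀ × r = 7.051 × 0.5726 = 4.037 mg/L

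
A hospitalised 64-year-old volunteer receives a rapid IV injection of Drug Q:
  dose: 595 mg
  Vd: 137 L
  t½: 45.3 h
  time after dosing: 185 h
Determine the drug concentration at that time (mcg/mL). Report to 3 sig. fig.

0.256 mcg/mL

C₀ = Dose / Vd = 595.0 / 137 = 4.343 mg/L
k = ln2 / t½ = 0.693147 / 45.3 = 0.01530 h⁻¹
C = C₀ · e^(−k·t) = 4.343 × e^(−0.01530 × 185)
  = 4.343 × 0.05898 = 0.2562 mg/L
(0.2562 mg/L = 0.2562 mcg/mL)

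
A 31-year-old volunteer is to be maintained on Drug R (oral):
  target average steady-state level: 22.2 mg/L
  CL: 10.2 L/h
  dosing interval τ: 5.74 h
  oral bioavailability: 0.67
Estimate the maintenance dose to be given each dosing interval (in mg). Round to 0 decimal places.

At steady state, F × (Dose/τ) = Css × CL.
Dose = Css × CL × τ / F = 22.2 × 10.20 × 5.74 / 0.67 = 1940 mg

1940 mg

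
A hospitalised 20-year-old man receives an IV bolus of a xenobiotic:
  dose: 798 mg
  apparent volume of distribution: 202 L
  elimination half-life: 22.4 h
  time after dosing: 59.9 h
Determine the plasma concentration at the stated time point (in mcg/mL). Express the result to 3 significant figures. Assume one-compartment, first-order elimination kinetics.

0.619 mcg/mL

C₀ = Dose / Vd = 798.0 / 202 = 3.950 mg/L
k = ln2 / t½ = 0.693147 / 22.4 = 0.03094 h⁻¹
C = C₀ · e^(−k·t) = 3.950 × e^(−0.03094 × 59.9)
  = 3.950 × 0.1567 = 0.6190 mg/L
(0.6190 mg/L = 0.6190 mcg/mL)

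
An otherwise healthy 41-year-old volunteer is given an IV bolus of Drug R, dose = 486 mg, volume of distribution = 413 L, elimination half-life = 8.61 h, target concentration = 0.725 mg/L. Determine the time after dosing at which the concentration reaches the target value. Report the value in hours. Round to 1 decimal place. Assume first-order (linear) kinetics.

C₀ = Dose / Vd = 486.0 / 413 = 1.177 mg/L
k = ln2 / t½ = 0.693147 / 8.61 = 0.08050 h⁻¹
t = ln(C₀ / C) / k = ln(1.177 / 0.725) / 0.08050
  = ln(1.623) / 0.08050 = 0.4843 / 0.08050 = 6.016 h

6.0 h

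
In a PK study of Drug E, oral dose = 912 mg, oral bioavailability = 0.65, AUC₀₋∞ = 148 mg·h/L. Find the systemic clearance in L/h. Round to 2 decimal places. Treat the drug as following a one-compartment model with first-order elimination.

CL = F·Dose / AUC = 0.65 × 912 / 148 = 4.005 L/h

4.01 L/h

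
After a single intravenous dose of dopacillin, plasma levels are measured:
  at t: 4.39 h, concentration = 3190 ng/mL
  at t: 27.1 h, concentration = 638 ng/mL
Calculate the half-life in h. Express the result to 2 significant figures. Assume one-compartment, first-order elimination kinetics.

9.8 h

k = ln(C₁/C₂) / (t₂ − t₁) = ln(3190/638) / (27.1 − 4.39)
  = 1.609 / 22.71 = 0.07085 h⁻¹
t½ = ln2 / k = 0.693147 / 0.07085 = 9.783 h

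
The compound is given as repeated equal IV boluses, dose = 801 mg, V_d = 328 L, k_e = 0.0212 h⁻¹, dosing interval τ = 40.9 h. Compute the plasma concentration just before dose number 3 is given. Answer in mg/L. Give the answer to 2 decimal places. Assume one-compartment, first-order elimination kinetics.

1.46 mg/L

C₀ per dose = Dose / Vd = 801 / 328 = 2.442 mg/L
Fraction remaining after one interval: r = e^(−kτ) = e^(−0.02120 × 40.9) = 0.4202
Before dose 3, 2 doses have been given (aged 1τ, 2τ).
C_trough = C₀ × (r + r²) = 2.442 × (0.4202 + 0.1766) = 1.457 mg/L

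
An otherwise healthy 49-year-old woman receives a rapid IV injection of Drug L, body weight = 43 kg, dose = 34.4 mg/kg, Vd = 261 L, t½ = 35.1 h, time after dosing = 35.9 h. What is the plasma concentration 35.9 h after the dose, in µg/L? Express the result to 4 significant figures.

2789 µg/L

Total dose = 34.4 × 43 = 1479 mg
C₀ = Dose / Vd = 1479 / 261 = 5.667 mg/L
k = ln2 / t½ = 0.693147 / 35.1 = 0.01975 h⁻¹
C = C₀ · e^(−k·t) = 5.667 × e^(−0.01975 × 35.9)
  = 5.667 × 0.4921 = 2.789 mg/L
Convert: 2.789 mg/L × 1000 = 2789 µg/L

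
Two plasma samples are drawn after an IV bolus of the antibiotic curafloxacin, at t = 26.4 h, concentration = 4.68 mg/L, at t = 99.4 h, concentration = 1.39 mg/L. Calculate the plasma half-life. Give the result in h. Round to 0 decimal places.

42 h

k = ln(C₁/C₂) / (t₂ − t₁) = ln(4.68/1.39) / (99.4 − 26.4)
  = 1.214 / 73.00 = 0.01663 h⁻¹
t½ = ln2 / k = 0.693147 / 0.01663 = 41.68 h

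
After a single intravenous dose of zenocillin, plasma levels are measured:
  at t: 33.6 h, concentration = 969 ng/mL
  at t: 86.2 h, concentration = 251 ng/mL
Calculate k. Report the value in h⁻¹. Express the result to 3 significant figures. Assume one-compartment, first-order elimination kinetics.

0.0257 h⁻¹

k = ln(C₁/C₂) / (t₂ − t₁) = ln(969/251) / (86.2 − 33.6)
  = 1.351 / 52.60 = 0.02568 h⁻¹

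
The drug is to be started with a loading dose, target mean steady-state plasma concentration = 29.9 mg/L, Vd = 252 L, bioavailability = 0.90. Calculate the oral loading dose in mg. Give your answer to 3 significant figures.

LD = Css × Vd / F = 29.9 × 252 / 0.90 = 8372 mg

8370 mg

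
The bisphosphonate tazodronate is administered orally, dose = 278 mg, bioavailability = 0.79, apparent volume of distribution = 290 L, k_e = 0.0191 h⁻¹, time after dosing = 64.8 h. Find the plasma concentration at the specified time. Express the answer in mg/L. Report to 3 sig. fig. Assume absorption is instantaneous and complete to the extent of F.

Amount reaching circulation = F × Dose = 0.79 × 278.0 = 219.6 mg
C₀ = F·Dose / Vd = 219.6 / 290 = 0.7572 mg/L
C = C₀ · e^(−k·t) = 0.7572 × e^(−0.01910 × 64.8)
  = 0.7572 × 0.2901 = 0.2197 mg/L

0.220 mg/L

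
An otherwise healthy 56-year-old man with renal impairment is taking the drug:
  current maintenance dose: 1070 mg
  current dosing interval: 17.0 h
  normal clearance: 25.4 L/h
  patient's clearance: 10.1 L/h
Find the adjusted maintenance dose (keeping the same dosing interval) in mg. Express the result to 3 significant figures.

425 mg

To keep the same average steady-state level, dosing rate must scale with clearance.
CL ratio = 10.1 / 25.4 = 0.3976
New dose (same interval) = 1070 × 0.3976 = 425.4 mg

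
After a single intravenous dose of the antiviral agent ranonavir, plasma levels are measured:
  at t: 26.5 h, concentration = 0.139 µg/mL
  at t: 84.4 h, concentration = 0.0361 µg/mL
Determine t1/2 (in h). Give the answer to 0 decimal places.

30 h

k = ln(C₁/C₂) / (t₂ − t₁) = ln(0.139/0.0361) / (84.4 − 26.5)
  = 1.348 / 57.90 = 0.02328 h⁻¹
t½ = ln2 / k = 0.693147 / 0.02328 = 29.77 h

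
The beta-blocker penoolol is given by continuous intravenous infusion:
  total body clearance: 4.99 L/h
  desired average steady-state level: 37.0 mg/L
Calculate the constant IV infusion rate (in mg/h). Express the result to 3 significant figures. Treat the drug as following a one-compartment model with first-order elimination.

At steady state, infusion rate R₀ = Css × CL = 37.0 × 4.990 = 184.6 mg/h

185 mg/h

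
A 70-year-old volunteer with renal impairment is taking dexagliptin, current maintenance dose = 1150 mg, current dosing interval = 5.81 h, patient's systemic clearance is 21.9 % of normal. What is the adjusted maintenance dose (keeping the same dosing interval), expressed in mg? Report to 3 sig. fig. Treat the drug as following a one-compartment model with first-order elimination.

To keep the same average steady-state level, dosing rate must scale with clearance.
CL ratio = 21.9 / 100 = 0.2190
New dose (same interval) = 1150 × 0.2190 = 251.9 mg

252 mg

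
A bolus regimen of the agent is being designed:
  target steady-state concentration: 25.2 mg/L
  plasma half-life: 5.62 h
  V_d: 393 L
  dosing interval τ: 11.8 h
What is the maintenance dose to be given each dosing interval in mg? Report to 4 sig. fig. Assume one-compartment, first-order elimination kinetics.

k = ln2 / t½ = 0.693147 / 5.62 = 0.1233 h⁻¹
CL = k × Vd = 0.1233 × 393 = 48.46 L/h
At steady state, Dose/τ = Css × CL.
Dose = Css × CL × τ = 25.2 × 48.46 × 11.8 = 14410 mg

14410 mg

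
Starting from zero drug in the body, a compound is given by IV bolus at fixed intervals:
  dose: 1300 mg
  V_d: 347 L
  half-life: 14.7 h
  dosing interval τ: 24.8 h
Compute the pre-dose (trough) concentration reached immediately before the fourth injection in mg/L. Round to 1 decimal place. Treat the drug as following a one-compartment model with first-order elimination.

C₀ per dose = Dose / Vd = 1300 / 347 = 3.746 mg/L
k = ln2 / t½ = 0.693147 / 14.7 = 0.04715 h⁻¹
Fraction remaining after one interval: r = e^(−kτ) = e^(−0.04715 × 24.8) = 0.3106
Before dose 4, 3 doses have been given (aged 1τ, 2τ, 3τ).
C_trough = C₀ × (r + r² + … + r^3) = C₀ × r(1−r^3)/(1−r)
        = 3.746 × 0.3106 × (1 − 0.02996) / (1 − 0.3106) = 1.637 mg/L

1.6 mg/L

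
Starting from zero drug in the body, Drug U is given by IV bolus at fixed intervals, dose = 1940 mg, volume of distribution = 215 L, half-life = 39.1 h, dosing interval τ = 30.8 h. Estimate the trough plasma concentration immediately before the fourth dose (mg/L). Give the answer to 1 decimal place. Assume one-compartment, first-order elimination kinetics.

10.0 mg/L

C₀ per dose = Dose / Vd = 1940 / 215 = 9.023 mg/L
k = ln2 / t½ = 0.693147 / 39.1 = 0.01773 h⁻¹
Fraction remaining after one interval: r = e^(−kτ) = e^(−0.01773 × 30.8) = 0.5792
Before dose 4, 3 doses have been given (aged 1τ, 2τ, 3τ).
C_trough = C₀ × (r + r² + … + r^3) = C₀ × r(1−r^3)/(1−r)
        = 9.023 × 0.5792 × (1 − 0.1943) / (1 − 0.5792) = 10.01 mg/L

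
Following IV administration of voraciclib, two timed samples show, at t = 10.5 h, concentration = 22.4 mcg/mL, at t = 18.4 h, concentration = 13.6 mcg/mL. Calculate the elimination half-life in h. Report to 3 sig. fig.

11.0 h

k = ln(C₁/C₂) / (t₂ − t₁) = ln(22.4/13.6) / (18.4 − 10.5)
  = 0.4990 / 7.900 = 0.06316 h⁻¹
t½ = ln2 / k = 0.693147 / 0.06316 = 10.97 h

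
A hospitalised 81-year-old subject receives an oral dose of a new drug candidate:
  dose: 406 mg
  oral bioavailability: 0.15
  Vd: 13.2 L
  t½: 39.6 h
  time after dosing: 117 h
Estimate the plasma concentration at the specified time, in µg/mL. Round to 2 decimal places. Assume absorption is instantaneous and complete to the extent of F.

Amount reaching circulation = F × Dose = 0.15 × 406.0 = 60.90 mg
C₀ = F·Dose / Vd = 60.90 / 13.2 = 4.614 mg/L
k = ln2 / t½ = 0.693147 / 39.6 = 0.01750 h⁻¹
C = C₀ · e^(−k·t) = 4.614 × e^(−0.01750 × 117)
  = 4.614 × 0.1291 = 0.5957 mg/L
(0.5957 mg/L = 0.5957 µg/mL)

0.60 µg/mL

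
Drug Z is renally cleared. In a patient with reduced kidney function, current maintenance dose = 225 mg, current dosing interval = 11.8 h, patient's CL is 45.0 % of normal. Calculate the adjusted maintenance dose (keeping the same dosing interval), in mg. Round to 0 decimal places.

101 mg

To keep the same average steady-state level, dosing rate must scale with clearance.
CL ratio = 45.0 / 100 = 0.4500
New dose (same interval) = 225 × 0.4500 = 101.3 mg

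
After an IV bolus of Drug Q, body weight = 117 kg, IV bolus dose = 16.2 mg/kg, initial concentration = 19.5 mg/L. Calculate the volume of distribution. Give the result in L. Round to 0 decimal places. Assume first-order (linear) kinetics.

Dose = 16.2 × 117 = 1895 mg
Vd = Dose / C₀ = 1895 / 19.5 = 97.18 L

97 L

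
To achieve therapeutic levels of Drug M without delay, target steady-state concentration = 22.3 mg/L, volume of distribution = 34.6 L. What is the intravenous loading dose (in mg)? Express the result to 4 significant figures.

771.6 mg

LD = Css × Vd = 22.3 × 34.6 = 771.6 mg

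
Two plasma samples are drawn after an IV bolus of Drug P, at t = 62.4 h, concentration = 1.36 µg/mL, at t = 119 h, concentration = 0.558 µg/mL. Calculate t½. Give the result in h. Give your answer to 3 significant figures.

44.0 h

k = ln(C₁/C₂) / (t₂ − t₁) = ln(1.36/0.558) / (119 − 62.4)
  = 0.8909 / 56.60 = 0.01574 h⁻¹
t½ = ln2 / k = 0.693147 / 0.01574 = 44.04 h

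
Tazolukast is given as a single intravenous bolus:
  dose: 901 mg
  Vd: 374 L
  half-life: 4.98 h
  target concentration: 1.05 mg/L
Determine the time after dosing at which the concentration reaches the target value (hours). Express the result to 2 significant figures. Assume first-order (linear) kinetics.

6.0 h

C₀ = Dose / Vd = 901.0 / 374 = 2.409 mg/L
k = ln2 / t½ = 0.693147 / 4.98 = 0.1392 h⁻¹
t = ln(C₀ / C) / k = ln(2.409 / 1.05) / 0.1392
  = ln(2.294) / 0.1392 = 0.8303 / 0.1392 = 5.965 h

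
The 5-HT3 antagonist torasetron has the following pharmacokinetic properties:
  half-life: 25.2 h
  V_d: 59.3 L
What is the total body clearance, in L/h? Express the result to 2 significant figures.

1.6 L/h

k = ln2 / t½ = 0.693147 / 25.2 = 0.02751 h⁻¹
CL = k × Vd = 0.02751 × 59.3 = 1.631 L/h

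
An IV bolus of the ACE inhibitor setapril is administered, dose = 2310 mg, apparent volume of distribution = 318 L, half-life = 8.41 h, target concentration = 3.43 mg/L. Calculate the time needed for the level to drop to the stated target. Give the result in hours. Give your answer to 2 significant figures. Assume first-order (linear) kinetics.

C₀ = Dose / Vd = 2310 / 318 = 7.264 mg/L
k = ln2 / t½ = 0.693147 / 8.41 = 0.08242 h⁻¹
t = ln(C₀ / C) / k = ln(7.264 / 3.43) / 0.08242
  = ln(2.118) / 0.08242 = 0.7505 / 0.08242 = 9.106 h

9.1 h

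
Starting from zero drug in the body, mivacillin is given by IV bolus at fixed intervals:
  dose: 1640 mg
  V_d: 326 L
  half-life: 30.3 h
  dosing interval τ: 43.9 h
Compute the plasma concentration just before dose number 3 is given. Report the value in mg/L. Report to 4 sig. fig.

C₀ per dose = Dose / Vd = 1640 / 326 = 5.031 mg/L
k = ln2 / t½ = 0.693147 / 30.3 = 0.02288 h⁻¹
Fraction remaining after one interval: r = e^(−kτ) = e^(−0.02288 × 43.9) = 0.3663
Before dose 3, 2 doses have been given (aged 1τ, 2τ).
C_trough = C₀ × (r + r²) = 5.031 × (0.3663 + 0.1342) = 2.518 mg/L

2.518 mg/L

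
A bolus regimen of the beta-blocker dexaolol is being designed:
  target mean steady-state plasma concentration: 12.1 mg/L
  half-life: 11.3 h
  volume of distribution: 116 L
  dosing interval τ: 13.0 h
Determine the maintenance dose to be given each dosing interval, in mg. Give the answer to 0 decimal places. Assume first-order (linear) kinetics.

1119 mg

k = ln2 / t½ = 0.693147 / 11.3 = 0.06134 h⁻¹
CL = k × Vd = 0.06134 × 116 = 7.115 L/h
At steady state, Dose/τ = Css × CL.
Dose = Css × CL × τ = 12.1 × 7.115 × 13.0 = 1119 mg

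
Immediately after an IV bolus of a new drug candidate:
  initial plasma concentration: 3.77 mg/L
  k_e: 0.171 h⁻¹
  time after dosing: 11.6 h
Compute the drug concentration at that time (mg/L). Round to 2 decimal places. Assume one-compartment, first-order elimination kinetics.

0.52 mg/L

C = C₀ · e^(−k·t) = 3.770 × e^(−0.1710 × 11.6)
  = 3.770 × 0.1376 = 0.5188 mg/L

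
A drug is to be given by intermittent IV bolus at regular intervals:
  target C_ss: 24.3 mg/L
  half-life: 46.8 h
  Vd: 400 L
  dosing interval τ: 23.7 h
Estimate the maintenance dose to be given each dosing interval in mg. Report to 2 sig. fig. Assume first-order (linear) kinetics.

3400 mg

k = ln2 / t½ = 0.693147 / 46.8 = 0.01481 h⁻¹
CL = k × Vd = 0.01481 × 400 = 5.924 L/h
At steady state, Dose/τ = Css × CL.
Dose = Css × CL × τ = 24.3 × 5.924 × 23.7 = 3412 mg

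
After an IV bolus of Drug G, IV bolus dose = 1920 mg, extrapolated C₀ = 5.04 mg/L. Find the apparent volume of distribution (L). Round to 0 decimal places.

381 L

Vd = Dose / C₀ = 1920 / 5.04 = 381.0 L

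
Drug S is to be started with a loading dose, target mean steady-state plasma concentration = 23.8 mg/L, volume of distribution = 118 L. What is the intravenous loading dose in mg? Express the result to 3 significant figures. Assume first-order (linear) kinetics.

LD = Css × Vd = 23.8 × 118 = 2808 mg

2810 mg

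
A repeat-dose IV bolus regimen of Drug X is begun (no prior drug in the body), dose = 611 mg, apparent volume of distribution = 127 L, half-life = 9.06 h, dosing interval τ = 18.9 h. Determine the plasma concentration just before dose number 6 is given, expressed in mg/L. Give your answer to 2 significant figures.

C₀ per dose = Dose / Vd = 611 / 127 = 4.811 mg/L
k = ln2 / t½ = 0.693147 / 9.06 = 0.07651 h⁻¹
Fraction remaining after one interval: r = e^(−kτ) = e^(−0.07651 × 18.9) = 0.2355
Before dose 6, 5 doses have been given (aged 1τ, 2τ, 3τ, 4τ, 5τ).
C_trough = C₀ × (r + r² + … + r^5) = C₀ × r(1−r^5)/(1−r)
        = 4.811 × 0.2355 × (1 − 0.0007244) / (1 − 0.2355) = 1.481 mg/L

1.5 mg/L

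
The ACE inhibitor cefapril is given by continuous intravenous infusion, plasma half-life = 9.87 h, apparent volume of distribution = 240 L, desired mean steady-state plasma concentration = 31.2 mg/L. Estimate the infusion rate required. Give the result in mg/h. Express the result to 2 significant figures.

k = ln2 / t½ = 0.693147 / 9.87 = 0.07023 h⁻¹
CL = k × Vd = 0.07023 × 240 = 16.86 L/h
At steady state, infusion rate R₀ = Css × CL = 31.2 × 16.86 = 526.0 mg/h

530 mg/h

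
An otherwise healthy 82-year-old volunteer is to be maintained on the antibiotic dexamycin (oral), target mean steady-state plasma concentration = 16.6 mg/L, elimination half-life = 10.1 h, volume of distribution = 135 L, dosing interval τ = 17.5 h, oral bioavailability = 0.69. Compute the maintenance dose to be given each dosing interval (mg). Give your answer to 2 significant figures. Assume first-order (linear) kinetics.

3900 mg

k = ln2 / t½ = 0.693147 / 10.1 = 0.06863 h⁻¹
CL = k × Vd = 0.06863 × 135 = 9.265 L/h
At steady state, F × (Dose/τ) = Css × CL.
Dose = Css × CL × τ / F = 16.6 × 9.265 × 17.5 / 0.69 = 3901 mg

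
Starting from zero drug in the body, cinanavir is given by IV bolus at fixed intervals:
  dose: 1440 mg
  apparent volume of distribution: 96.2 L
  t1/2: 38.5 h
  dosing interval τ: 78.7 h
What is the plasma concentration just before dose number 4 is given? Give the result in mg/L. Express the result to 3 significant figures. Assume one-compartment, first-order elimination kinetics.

4.72 mg/L

C₀ per dose = Dose / Vd = 1440 / 96.2 = 14.97 mg/L
k = ln2 / t½ = 0.693147 / 38.5 = 0.01800 h⁻¹
Fraction remaining after one interval: r = e^(−kτ) = e^(−0.01800 × 78.7) = 0.2425
Before dose 4, 3 doses have been given (aged 1τ, 2τ, 3τ).
C_trough = C₀ × (r + r² + … + r^3) = C₀ × r(1−r^3)/(1−r)
        = 14.97 × 0.2425 × (1 − 0.01426) / (1 − 0.2425) = 4.724 mg/L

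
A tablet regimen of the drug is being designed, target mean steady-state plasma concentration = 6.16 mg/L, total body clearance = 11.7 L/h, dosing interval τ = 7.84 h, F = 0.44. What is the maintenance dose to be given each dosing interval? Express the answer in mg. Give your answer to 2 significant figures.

At steady state, F × (Dose/τ) = Css × CL.
Dose = Css × CL × τ / F = 6.16 × 11.70 × 7.84 / 0.44 = 1284 mg

1300 mg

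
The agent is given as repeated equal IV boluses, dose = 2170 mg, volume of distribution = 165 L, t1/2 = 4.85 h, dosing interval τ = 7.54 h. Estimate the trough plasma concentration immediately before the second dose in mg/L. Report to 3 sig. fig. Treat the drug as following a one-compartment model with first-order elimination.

4.48 mg/L

C₀ per dose = Dose / Vd = 2170 / 165 = 13.15 mg/L
k = ln2 / t½ = 0.693147 / 4.85 = 0.1429 h⁻¹
Fraction remaining after one interval: r = e^(−kτ) = e^(−0.1429 × 7.54) = 0.3405
Before dose 2, 1 dose has been given (aged 1τ).
C_trough = C₀ × r = 13.15 × 0.3405 = 4.478 mg/L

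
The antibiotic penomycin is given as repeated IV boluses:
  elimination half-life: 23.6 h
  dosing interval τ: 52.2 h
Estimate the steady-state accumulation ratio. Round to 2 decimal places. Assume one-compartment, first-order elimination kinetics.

1.28

k = ln2 / t½ = 0.693147 / 23.6 = 0.02937 h⁻¹
e^(−kτ) = e^(−0.02937 × 52.2) = 0.2159
Accumulation ratio R = 1 / (1 − e^(−kτ)) = 1 / (1 − 0.2159) = 1.275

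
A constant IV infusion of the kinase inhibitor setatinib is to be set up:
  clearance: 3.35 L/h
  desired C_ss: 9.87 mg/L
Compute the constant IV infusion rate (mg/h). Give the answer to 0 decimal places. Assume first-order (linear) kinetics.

At steady state, infusion rate R₀ = Css × CL = 9.87 × 3.350 = 33.06 mg/h

33 mg/h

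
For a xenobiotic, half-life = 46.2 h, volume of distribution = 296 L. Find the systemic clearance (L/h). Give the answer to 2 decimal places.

4.44 L/h

k = ln2 / t½ = 0.693147 / 46.2 = 0.01500 h⁻¹
CL = k × Vd = 0.01500 × 296 = 4.440 L/h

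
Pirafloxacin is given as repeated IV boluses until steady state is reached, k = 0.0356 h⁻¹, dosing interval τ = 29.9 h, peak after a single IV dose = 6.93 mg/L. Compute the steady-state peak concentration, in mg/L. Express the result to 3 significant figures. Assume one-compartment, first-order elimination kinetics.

10.6 mg/L

e^(−kτ) = e^(−0.03560 × 29.9) = 0.3449
Accumulation ratio R = 1 / (1 − e^(−kτ)) = 1 / (1 − 0.3449) = 1.526
Steady-state peak = C₀ × R = 6.93 × 1.526 = 10.58 mg/L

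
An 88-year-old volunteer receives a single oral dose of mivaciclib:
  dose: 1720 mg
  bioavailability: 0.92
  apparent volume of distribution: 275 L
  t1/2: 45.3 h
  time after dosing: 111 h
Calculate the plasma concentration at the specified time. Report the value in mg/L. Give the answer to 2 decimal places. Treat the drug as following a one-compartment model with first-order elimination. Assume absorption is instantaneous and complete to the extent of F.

Amount reaching circulation = F × Dose = 0.92 × 1720 = 1582 mg
C₀ = F·Dose / Vd = 1582 / 275 = 5.753 mg/L
k = ln2 / t½ = 0.693147 / 45.3 = 0.01530 h⁻¹
C = C₀ · e^(−k·t) = 5.753 × e^(−0.01530 × 111)
  = 5.753 × 0.1830 = 1.053 mg/L

1.05 mg/L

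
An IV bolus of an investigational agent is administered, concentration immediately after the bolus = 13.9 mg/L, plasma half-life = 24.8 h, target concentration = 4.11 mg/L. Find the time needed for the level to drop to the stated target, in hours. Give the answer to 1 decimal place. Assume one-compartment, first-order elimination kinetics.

k = ln2 / t½ = 0.693147 / 24.8 = 0.02795 h⁻¹
t = ln(C₀ / C) / k = ln(13.90 / 4.11) / 0.02795
  = ln(3.382) / 0.02795 = 1.218 / 0.02795 = 43.58 h

43.6 h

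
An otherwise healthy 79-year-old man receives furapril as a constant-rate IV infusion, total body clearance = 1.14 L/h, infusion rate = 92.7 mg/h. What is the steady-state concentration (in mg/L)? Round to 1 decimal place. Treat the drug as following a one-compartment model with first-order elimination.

81.3 mg/L

At steady state Css = R₀ / CL = 92.7 / 1.140 = 81.32 mg/L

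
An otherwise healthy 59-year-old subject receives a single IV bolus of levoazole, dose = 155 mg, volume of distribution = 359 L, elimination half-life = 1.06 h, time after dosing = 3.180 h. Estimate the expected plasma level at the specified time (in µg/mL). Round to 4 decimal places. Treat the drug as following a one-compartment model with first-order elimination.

C₀ = Dose / Vd = 155.0 / 359 = 0.4318 mg/L
k = ln2 / t½ = 0.693147 / 1.06 = 0.6539 h⁻¹
t / t½ = 3.180 / 1.06 = 3 half-lives
C = C₀ × (1/2)^3 = 0.4318 × 0.1250 = 0.05398 mg/L
(0.05398 mg/L = 0.05398 µg/mL)

0.0540 µg/mL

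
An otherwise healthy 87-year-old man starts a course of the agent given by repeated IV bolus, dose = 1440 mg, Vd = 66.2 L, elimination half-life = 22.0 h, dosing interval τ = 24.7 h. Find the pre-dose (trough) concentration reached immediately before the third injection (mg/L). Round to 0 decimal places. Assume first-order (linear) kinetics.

C₀ per dose = Dose / Vd = 1440 / 66.2 = 21.75 mg/L
k = ln2 / t½ = 0.693147 / 22.0 = 0.03151 h⁻¹
Fraction remaining after one interval: r = e^(−kτ) = e^(−0.03151 × 24.7) = 0.4592
Before dose 3, 2 doses have been given (aged 1τ, 2τ).
C_trough = C₀ × (r + r²) = 21.75 × (0.4592 + 0.2109) = 14.57 mg/L

15 mg/L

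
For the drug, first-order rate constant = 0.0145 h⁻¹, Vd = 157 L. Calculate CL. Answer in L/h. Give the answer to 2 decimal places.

CL = k × Vd = 0.0145 × 157 = 2.277 L/h

2.28 L/h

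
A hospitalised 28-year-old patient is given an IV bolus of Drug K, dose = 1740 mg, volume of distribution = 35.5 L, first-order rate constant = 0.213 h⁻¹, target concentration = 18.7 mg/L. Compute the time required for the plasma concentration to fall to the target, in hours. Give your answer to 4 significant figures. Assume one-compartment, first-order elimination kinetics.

C₀ = Dose / Vd = 1740 / 35.5 = 49.01 mg/L
t = ln(C₀ / C) / k = ln(49.01 / 18.7) / 0.2130
  = ln(2.621) / 0.2130 = 0.9636 / 0.2130 = 4.524 h

4.524 h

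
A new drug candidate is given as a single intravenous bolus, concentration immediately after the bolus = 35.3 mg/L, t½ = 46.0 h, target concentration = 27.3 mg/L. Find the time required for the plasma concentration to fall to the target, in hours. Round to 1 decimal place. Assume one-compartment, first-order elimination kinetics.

k = ln2 / t½ = 0.693147 / 46.0 = 0.01507 h⁻¹
t = ln(C₀ / C) / k = ln(35.30 / 27.3) / 0.01507
  = ln(1.293) / 0.01507 = 0.2570 / 0.01507 = 17.05 h

17.1 h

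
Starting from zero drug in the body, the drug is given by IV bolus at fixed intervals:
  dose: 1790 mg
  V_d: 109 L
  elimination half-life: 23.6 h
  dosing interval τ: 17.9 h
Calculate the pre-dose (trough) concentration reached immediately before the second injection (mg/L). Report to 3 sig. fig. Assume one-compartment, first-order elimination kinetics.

9.71 mg/L

C₀ per dose = Dose / Vd = 1790 / 109 = 16.42 mg/L
k = ln2 / t½ = 0.693147 / 23.6 = 0.02937 h⁻¹
Fraction remaining after one interval: r = e^(−kτ) = e^(−0.02937 × 17.9) = 0.5911
Before dose 2, 1 dose has been given (aged 1τ).
C_trough = C₀ × r = 16.42 × 0.5911 = 9.706 mg/L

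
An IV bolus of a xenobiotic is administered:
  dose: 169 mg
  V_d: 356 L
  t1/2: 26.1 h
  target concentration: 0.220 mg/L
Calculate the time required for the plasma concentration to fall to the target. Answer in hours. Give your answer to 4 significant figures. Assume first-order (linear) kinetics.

C₀ = Dose / Vd = 169.0 / 356 = 0.4747 mg/L
k = ln2 / t½ = 0.693147 / 26.1 = 0.02656 h⁻¹
t = ln(C₀ / C) / k = ln(0.4747 / 0.220) / 0.02656
  = ln(2.158) / 0.02656 = 0.7692 / 0.02656 = 28.96 h

28.96 h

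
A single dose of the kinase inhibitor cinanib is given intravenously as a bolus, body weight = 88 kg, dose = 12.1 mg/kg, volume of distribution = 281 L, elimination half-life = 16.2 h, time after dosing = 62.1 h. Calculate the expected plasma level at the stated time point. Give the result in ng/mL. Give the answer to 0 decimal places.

Total dose = 12.1 × 88 = 1065 mg
C₀ = Dose / Vd = 1065 / 281 = 3.790 mg/L
k = ln2 / t½ = 0.693147 / 16.2 = 0.04279 h⁻¹
C = C₀ · e^(−k·t) = 3.790 × e^(−0.04279 × 62.1)
  = 3.790 × 0.07014 = 0.2658 mg/L
Convert: 0.2658 mg/L × 1000 = 265.8 ng/mL

266 ng/mL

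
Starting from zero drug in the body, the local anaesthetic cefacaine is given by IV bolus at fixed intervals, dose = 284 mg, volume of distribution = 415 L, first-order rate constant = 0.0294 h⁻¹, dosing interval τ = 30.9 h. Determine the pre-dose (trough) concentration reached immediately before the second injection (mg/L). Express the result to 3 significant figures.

0.276 mg/L

C₀ per dose = Dose / Vd = 284 / 415 = 0.6843 mg/L
Fraction remaining after one interval: r = e^(−kτ) = e^(−0.02940 × 30.9) = 0.4031
Before dose 2, 1 dose has been given (aged 1τ).
C_trough = C₀ × r = 0.6843 × 0.4031 = 0.2758 mg/L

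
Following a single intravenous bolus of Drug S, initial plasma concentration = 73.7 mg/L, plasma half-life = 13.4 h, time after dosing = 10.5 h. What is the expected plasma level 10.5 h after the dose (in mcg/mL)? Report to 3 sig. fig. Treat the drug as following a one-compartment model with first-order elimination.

42.8 mcg/mL

k = ln2 / t½ = 0.693147 / 13.4 = 0.05173 h⁻¹
C = C₀ · e^(−k·t) = 73.70 × e^(−0.05173 × 10.5)
  = 73.70 × 0.5809 = 42.81 mg/L
(42.81 mg/L = 42.81 mcg/mL)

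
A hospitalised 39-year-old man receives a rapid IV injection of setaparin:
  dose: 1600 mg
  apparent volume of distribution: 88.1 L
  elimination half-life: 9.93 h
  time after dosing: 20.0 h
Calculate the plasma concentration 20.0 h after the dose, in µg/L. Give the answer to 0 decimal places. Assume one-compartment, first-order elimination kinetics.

4496 µg/L

C₀ = Dose / Vd = 1600 / 88.1 = 18.16 mg/L
k = ln2 / t½ = 0.693147 / 9.93 = 0.06980 h⁻¹
C = C₀ · e^(−k·t) = 18.16 × e^(−0.06980 × 20.0)
  = 18.16 × 0.2476 = 4.496 mg/L
Convert: 4.496 mg/L × 1000 = 4496 µg/L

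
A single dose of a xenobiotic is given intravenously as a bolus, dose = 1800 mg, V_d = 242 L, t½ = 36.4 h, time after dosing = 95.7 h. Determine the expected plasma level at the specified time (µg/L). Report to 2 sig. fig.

1200 µg/L

C₀ = Dose / Vd = 1800 / 242 = 7.438 mg/L
k = ln2 / t½ = 0.693147 / 36.4 = 0.01904 h⁻¹
C = C₀ · e^(−k·t) = 7.438 × e^(−0.01904 × 95.7)
  = 7.438 × 0.1617 = 1.203 mg/L
Convert: 1.203 mg/L × 1000 = 1203 µg/L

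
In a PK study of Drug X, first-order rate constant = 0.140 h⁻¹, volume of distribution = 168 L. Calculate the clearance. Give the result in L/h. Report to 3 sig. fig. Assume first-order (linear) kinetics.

CL = k × Vd = 0.140 × 168 = 23.52 L/h

23.5 L/h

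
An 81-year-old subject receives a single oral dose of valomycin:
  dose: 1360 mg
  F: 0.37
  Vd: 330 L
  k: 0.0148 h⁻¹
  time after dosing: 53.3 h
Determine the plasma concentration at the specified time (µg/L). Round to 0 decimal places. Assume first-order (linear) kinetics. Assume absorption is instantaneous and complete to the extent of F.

693 µg/L

Amount reaching circulation = F × Dose = 0.37 × 1360 = 503.2 mg
C₀ = F·Dose / Vd = 503.2 / 330 = 1.525 mg/L
C = C₀ · e^(−k·t) = 1.525 × e^(−0.01480 × 53.3)
  = 1.525 × 0.4544 = 0.6930 mg/L
Convert: 0.6930 mg/L × 1000 = 693.0 µg/L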